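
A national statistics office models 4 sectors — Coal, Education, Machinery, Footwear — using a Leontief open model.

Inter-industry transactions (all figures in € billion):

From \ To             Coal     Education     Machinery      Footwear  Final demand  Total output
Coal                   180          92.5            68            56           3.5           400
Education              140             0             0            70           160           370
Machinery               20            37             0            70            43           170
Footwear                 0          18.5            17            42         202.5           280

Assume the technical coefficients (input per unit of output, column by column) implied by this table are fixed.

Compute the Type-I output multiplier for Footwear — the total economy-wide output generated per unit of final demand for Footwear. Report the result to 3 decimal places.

Technical coefficients a_ij = z_ij / X_j:
  a_CC = 180/400 = 0.45, a_EC = 140/400 = 0.35, a_MC = 20/400 = 0.05, a_FC = 0/400 = 0.00
  a_CE = 92.5/370 = 0.25, a_EE = 0/370 = 0.00, a_ME = 37/370 = 0.10, a_FE = 18.5/370 = 0.05
  a_CM = 68/170 = 0.40, a_EM = 0/170 = 0.00, a_MM = 0/170 = 0.00, a_FM = 17/170 = 0.10
  a_CF = 56/280 = 0.20, a_EF = 70/280 = 0.25, a_MF = 70/280 = 0.25, a_FF = 42/280 = 0.15
I − A =
  [   0.55    -0.25    -0.40    -0.20]
  [  -0.35     1.00     0.00    -0.25]
  [  -0.05    -0.10     1.00    -0.25]
  [   0.00    -0.05    -0.10     0.85]
Compute the cofactors C_ij = (−1)^(i+j)·(3×3 minor ij) of I−A; the adjugate is their transpose:
adj(I−A) = Cᵀ =
  [ 0.81000   0.25725   0.36125   0.37250]
  [ 0.29000   0.43575   0.13975   0.23750]
  [ 0.07600   0.06475   0.38275   0.14950]
  [ 0.02600   0.03325   0.05325   0.42850]
det(I−A) = Σ_j (I−A)_1j·C_1j = (0.55)(0.81000) + (-0.25)(0.29000) + (-0.40)(0.07600) + (-0.20)(0.02600) = 0.3374
(I − A)⁻¹ = adj(I−A) / det(I−A) ≈
  [   2.4007     0.7624     1.0707     1.1040]
  [   0.8595     1.2915     0.4142     0.7039]
  [   0.2253     0.1919     1.1344     0.4431]
  [   0.0771     0.0985     0.1578     1.2700]
The output multiplier for sector j is the column-j sum of the Leontief inverse (I − A)⁻¹ = adj(I−A) / det(I−A).
Column F of adj(I−A): (0.37250, 0.23750, 0.14950, 0.42850); det(I−A) = 0.3374.
m_F = (0.37250 + 0.23750 + 0.14950 + 0.42850) / 0.3374 = 1.188 / 0.3374 ≈ 3.521.

m_F = 3.521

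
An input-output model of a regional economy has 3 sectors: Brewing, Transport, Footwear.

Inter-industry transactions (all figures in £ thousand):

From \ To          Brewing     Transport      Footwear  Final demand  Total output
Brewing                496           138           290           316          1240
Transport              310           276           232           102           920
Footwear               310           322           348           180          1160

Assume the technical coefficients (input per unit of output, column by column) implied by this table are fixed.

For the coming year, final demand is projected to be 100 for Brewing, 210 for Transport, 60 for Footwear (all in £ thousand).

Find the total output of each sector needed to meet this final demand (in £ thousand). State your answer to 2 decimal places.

Technical coefficients a_ij = z_ij / X_j:
  a_BB = 496/1240 = 0.40, a_TB = 310/1240 = 0.25, a_FB = 310/1240 = 0.25
  a_BT = 138/920 = 0.15, a_TT = 276/920 = 0.30, a_FT = 322/920 = 0.35
  a_BF = 290/1160 = 0.25, a_TF = 232/1160 = 0.20, a_FF = 348/1160 = 0.30
I − A =
  [   0.60    -0.15    -0.25]
  [  -0.25     0.70    -0.20]
  [  -0.25    -0.35     0.70]
Cofactors of I−A, C_ij = (−1)^(i+j)·(minor ij) (rows/columns in the sector order above):
  C_11 = (0.70)(0.70) − (-0.20)(-0.35) = 0.4200
  C_12 = −[(-0.25)(0.70) − (-0.20)(-0.25)] = 0.2250
  C_13 = (-0.25)(-0.35) − (0.70)(-0.25) = 0.2625
  C_21 = −[(-0.15)(0.70) − (-0.25)(-0.35)] = 0.1925
  C_22 = (0.60)(0.70) − (-0.25)(-0.25) = 0.3575
  C_23 = −[(0.60)(-0.35) − (-0.15)(-0.25)] = 0.2475
  C_31 = (-0.15)(-0.20) − (-0.25)(0.70) = 0.2050
  C_32 = −[(0.60)(-0.20) − (-0.25)(-0.25)] = 0.1825
  C_33 = (0.60)(0.70) − (-0.15)(-0.25) = 0.3825
det(I−A) = Σ_j (I−A)_1j·C_1j = (0.60)(0.4200) + (-0.15)(0.2250) + (-0.25)(0.2625) = 0.152625
adj(I−A) = Cᵀ =
  [ 0.4200   0.1925   0.2050]
  [ 0.2250   0.3575   0.1825]
  [ 0.2625   0.2475   0.3825]
(I − A)⁻¹ = adj(I−A) / det(I−A) ≈
  [   2.7518     1.2613     1.3432]
  [   1.4742     2.3423     1.1957]
  [   1.7199     1.6216     2.5061]
x = (I − A)⁻¹ d = adj(I−A)·d / det(I−A), with det(I−A) = 0.152625:
  x_B = (0.4200·100 + 0.1925·210 + 0.2050·60) / 0.152625 = 94.725 / 0.152625 ≈ 620.64
  x_T = (0.2250·100 + 0.3575·210 + 0.1825·60) / 0.152625 = 108.525 / 0.152625 ≈ 711.06
  x_F = (0.2625·100 + 0.2475·210 + 0.3825·60) / 0.152625 = 101.175 / 0.152625 ≈ 662.90

x_B = 620.64, x_T = 711.06, x_F = 662.90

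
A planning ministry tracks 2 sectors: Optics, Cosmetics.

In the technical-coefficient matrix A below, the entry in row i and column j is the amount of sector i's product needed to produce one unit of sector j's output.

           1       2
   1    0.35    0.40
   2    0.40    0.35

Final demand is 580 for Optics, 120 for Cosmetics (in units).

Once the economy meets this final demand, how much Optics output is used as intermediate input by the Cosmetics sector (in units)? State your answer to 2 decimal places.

z_12 = 472.38

I − A =
  [   0.65    -0.40]
  [  -0.40     0.65]
det(I−A) = (0.65)(0.65) − (-0.40)(-0.40) = 0.2625
adj(I−A) = [[0.65, 0.40], [0.40, 0.65]]
(I − A)⁻¹ = adj(I−A) / det(I−A) ≈
  [   2.4762     1.5238]
  [   1.5238     2.4762]
First solve x = (I − A)⁻¹ d = adj(I−A)·d / det(I−A); in particular x_2 = (0.40·580 + 0.65·120) / 0.2625 = 310.00 / 0.2625 ≈ 1180.9524.
Intermediate flow from 1 to 2: z_12 = a_12 · x_2 = 0.40 × 310.00 / 0.2625 = 124.00 / 0.2625 ≈ 472.38.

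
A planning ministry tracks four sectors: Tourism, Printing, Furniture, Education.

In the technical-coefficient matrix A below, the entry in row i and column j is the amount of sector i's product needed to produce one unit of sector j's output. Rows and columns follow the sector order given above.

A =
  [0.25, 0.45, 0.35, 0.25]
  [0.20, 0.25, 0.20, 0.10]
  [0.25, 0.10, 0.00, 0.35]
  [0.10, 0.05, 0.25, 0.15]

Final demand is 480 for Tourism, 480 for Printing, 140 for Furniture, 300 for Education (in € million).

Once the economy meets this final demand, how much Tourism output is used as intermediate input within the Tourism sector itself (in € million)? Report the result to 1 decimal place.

z_TT = 748.3

I − A =
  [   0.75    -0.45    -0.35    -0.25]
  [  -0.20     0.75    -0.20    -0.10]
  [  -0.25    -0.10     1.00    -0.35]
  [  -0.10    -0.05    -0.25     0.85]
Compute the cofactors C_ij = (−1)^(i+j)·(3×3 minor ij) of I−A; the adjugate is their transpose:
adj(I−A) = Cᵀ =
  [ 0.543875   0.397750   0.358500   0.354375]
  [ 0.218250   0.444625   0.216750   0.205750]
  [ 0.205875   0.188875   0.372125   0.236000]
  [ 0.137375   0.128500   0.164375   0.362375]
det(I−A) = Σ_j (I−A)_1j·C_1j = (0.75)(0.543875) + (-0.45)(0.218250) + (-0.35)(0.205875) + (-0.25)(0.137375) = 0.20329375
(I − A)⁻¹ = adj(I−A) / det(I−A) ≈
  [   2.6753     1.9565     1.7635     1.7432]
  [   1.0736     2.1871     1.0662     1.0121]
  [   1.0127     0.9291     1.8305     1.1609]
  [   0.6757     0.6321     0.8086     1.7825]
First solve x = (I − A)⁻¹ d = adj(I−A)·d / det(I−A); in particular x_T = (0.543875·480 + 0.397750·480 + 0.358500·140 + 0.354375·300) / 0.20329375 = 608.4825 / 0.20329375 ≈ 2993.120.
Intermediate flow from T to T: z_TT = a_TT · x_T = 0.25 × 608.4825 / 0.20329375 = 152.120625 / 0.20329375 ≈ 748.3.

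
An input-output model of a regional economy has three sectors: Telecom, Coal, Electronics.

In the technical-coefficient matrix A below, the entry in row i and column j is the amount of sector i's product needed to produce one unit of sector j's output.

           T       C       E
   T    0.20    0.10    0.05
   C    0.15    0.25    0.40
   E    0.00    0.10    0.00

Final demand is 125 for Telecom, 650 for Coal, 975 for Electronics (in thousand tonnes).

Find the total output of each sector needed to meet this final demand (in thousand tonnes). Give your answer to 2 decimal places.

x_T = 421.12, x_C = 1553.76, x_E = 1130.38

I − A =
  [   0.80    -0.10    -0.05]
  [  -0.15     0.75    -0.40]
  [   0.00    -0.10     1.00]
Cofactors of I−A, C_ij = (−1)^(i+j)·(minor ij) (rows/columns in the sector order above):
  C_11 = (0.75)(1.00) − (-0.40)(-0.10) = 0.7100
  C_12 = −[(-0.15)(1.00) − (-0.40)(0.00)] = 0.1500
  C_13 = (-0.15)(-0.10) − (0.75)(0.00) = 0.0150
  C_21 = −[(-0.10)(1.00) − (-0.05)(-0.10)] = 0.1050
  C_22 = (0.80)(1.00) − (-0.05)(0.00) = 0.8000
  C_23 = −[(0.80)(-0.10) − (-0.10)(0.00)] = 0.0800
  C_31 = (-0.10)(-0.40) − (-0.05)(0.75) = 0.0775
  C_32 = −[(0.80)(-0.40) − (-0.05)(-0.15)] = 0.3275
  C_33 = (0.80)(0.75) − (-0.10)(-0.15) = 0.5850
det(I−A) = Σ_j (I−A)_1j·C_1j = (0.80)(0.7100) + (-0.10)(0.1500) + (-0.05)(0.0150) = 0.55225
adj(I−A) = Cᵀ =
  [ 0.7100   0.1050   0.0775]
  [ 0.1500   0.8000   0.3275]
  [ 0.0150   0.0800   0.5850]
(I − A)⁻¹ = adj(I−A) / det(I−A) ≈
  [   1.2856     0.1901     0.1403]
  [   0.2716     1.4486     0.5930]
  [   0.0272     0.1449     1.0593]
x = (I − A)⁻¹ d = adj(I−A)·d / det(I−A), with det(I−A) = 0.55225:
  x_T = (0.7100·125 + 0.1050·650 + 0.0775·975) / 0.55225 = 232.5625 / 0.55225 ≈ 421.12
  x_C = (0.1500·125 + 0.8000·650 + 0.3275·975) / 0.55225 = 858.0625 / 0.55225 ≈ 1553.76
  x_E = (0.0150·125 + 0.0800·650 + 0.5850·975) / 0.55225 = 624.25 / 0.55225 ≈ 1130.38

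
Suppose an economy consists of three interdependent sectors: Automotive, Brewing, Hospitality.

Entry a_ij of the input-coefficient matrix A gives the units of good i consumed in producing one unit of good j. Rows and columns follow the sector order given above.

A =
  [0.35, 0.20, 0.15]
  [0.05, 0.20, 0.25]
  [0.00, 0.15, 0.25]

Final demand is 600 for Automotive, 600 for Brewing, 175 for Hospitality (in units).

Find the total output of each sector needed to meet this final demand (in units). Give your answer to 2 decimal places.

x_1 = 1318.63, x_2 = 965.69, x_3 = 426.47

I − A =
  [   0.65    -0.20    -0.15]
  [  -0.05     0.80    -0.25]
  [   0.00    -0.15     0.75]
Cofactors of I−A, C_ij = (−1)^(i+j)·(minor ij) (rows/columns in the sector order above):
  C_11 = (0.80)(0.75) − (-0.25)(-0.15) = 0.5625
  C_12 = −[(-0.05)(0.75) − (-0.25)(0.00)] = 0.0375
  C_13 = (-0.05)(-0.15) − (0.80)(0.00) = 0.0075
  C_21 = −[(-0.20)(0.75) − (-0.15)(-0.15)] = 0.1725
  C_22 = (0.65)(0.75) − (-0.15)(0.00) = 0.4875
  C_23 = −[(0.65)(-0.15) − (-0.20)(0.00)] = 0.0975
  C_31 = (-0.20)(-0.25) − (-0.15)(0.80) = 0.1700
  C_32 = −[(0.65)(-0.25) − (-0.15)(-0.05)] = 0.1700
  C_33 = (0.65)(0.80) − (-0.20)(-0.05) = 0.5100
det(I−A) = Σ_j (I−A)_1j·C_1j = (0.65)(0.5625) + (-0.20)(0.0375) + (-0.15)(0.0075) = 0.3570
adj(I−A) = Cᵀ =
  [ 0.5625   0.1725   0.1700]
  [ 0.0375   0.4875   0.1700]
  [ 0.0075   0.0975   0.5100]
(I − A)⁻¹ = adj(I−A) / det(I−A) ≈
  [   1.5756     0.4832     0.4762]
  [   0.1050     1.3655     0.4762]
  [   0.0210     0.2731     1.4286]
x = (I − A)⁻¹ d = adj(I−A)·d / det(I−A), with det(I−A) = 0.3570:
  x_1 = (0.5625·600 + 0.1725·600 + 0.1700·175) / 0.3570 = 470.75 / 0.3570 ≈ 1318.63
  x_2 = (0.0375·600 + 0.4875·600 + 0.1700·175) / 0.3570 = 344.75 / 0.3570 ≈ 965.69
  x_3 = (0.0075·600 + 0.0975·600 + 0.5100·175) / 0.3570 = 152.25 / 0.3570 ≈ 426.47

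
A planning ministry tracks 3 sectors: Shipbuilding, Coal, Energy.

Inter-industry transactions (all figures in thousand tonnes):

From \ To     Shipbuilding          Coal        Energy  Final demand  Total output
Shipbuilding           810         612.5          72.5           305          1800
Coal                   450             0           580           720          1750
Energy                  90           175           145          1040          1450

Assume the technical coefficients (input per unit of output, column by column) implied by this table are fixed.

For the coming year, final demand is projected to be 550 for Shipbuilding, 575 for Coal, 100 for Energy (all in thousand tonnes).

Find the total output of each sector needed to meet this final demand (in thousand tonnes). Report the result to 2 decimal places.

x_S = 1762.71, x_C = 1150.42, x_E = 336.86

Technical coefficients a_ij = z_ij / X_j:
  a_SS = 810/1800 = 0.45, a_CS = 450/1800 = 0.25, a_ES = 90/1800 = 0.05
  a_SC = 612.5/1750 = 0.35, a_CC = 0/1750 = 0.00, a_EC = 175/1750 = 0.10
  a_SE = 72.5/1450 = 0.05, a_CE = 580/1450 = 0.40, a_EE = 145/1450 = 0.10
I − A =
  [   0.55    -0.35    -0.05]
  [  -0.25     1.00    -0.40]
  [  -0.05    -0.10     0.90]
Cofactors of I−A, C_ij = (−1)^(i+j)·(minor ij) (rows/columns in the sector order above):
  C_11 = (1.00)(0.90) − (-0.40)(-0.10) = 0.8600
  C_12 = −[(-0.25)(0.90) − (-0.40)(-0.05)] = 0.2450
  C_13 = (-0.25)(-0.10) − (1.00)(-0.05) = 0.0750
  C_21 = −[(-0.35)(0.90) − (-0.05)(-0.10)] = 0.3200
  C_22 = (0.55)(0.90) − (-0.05)(-0.05) = 0.4925
  C_23 = −[(0.55)(-0.10) − (-0.35)(-0.05)] = 0.0725
  C_31 = (-0.35)(-0.40) − (-0.05)(1.00) = 0.1900
  C_32 = −[(0.55)(-0.40) − (-0.05)(-0.25)] = 0.2325
  C_33 = (0.55)(1.00) − (-0.35)(-0.25) = 0.4625
det(I−A) = Σ_j (I−A)_1j·C_1j = (0.55)(0.8600) + (-0.35)(0.2450) + (-0.05)(0.0750) = 0.3835
adj(I−A) = Cᵀ =
  [ 0.8600   0.3200   0.1900]
  [ 0.2450   0.4925   0.2325]
  [ 0.0750   0.0725   0.4625]
(I − A)⁻¹ = adj(I−A) / det(I−A) ≈
  [   2.2425     0.8344     0.4954]
  [   0.6389     1.2842     0.6063]
  [   0.1956     0.1890     1.2060]
x = (I − A)⁻¹ d = adj(I−A)·d / det(I−A), with det(I−A) = 0.3835:
  x_S = (0.8600·550 + 0.3200·575 + 0.1900·100) / 0.3835 = 676.00 / 0.3835 ≈ 1762.71
  x_C = (0.2450·550 + 0.4925·575 + 0.2325·100) / 0.3835 = 441.1875 / 0.3835 ≈ 1150.42
  x_E = (0.0750·550 + 0.0725·575 + 0.4625·100) / 0.3835 = 129.1875 / 0.3835 ≈ 336.86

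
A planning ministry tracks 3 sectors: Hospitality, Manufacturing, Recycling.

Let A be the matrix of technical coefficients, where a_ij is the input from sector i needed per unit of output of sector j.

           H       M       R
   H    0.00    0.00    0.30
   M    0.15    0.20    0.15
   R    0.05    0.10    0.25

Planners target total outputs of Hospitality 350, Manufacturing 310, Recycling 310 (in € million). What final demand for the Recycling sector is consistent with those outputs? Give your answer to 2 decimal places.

I − A =
  [   1.00     0.00    -0.30]
  [  -0.15     0.80    -0.15]
  [  -0.05    -0.10     0.75]
d = (I − A) x:
  d_H = (+1.00)·350 + (+0.00)·310 + (-0.30)·310 = 257.00
  d_M = (-0.15)·350 + (+0.80)·310 + (-0.15)·310 = 149.00
  d_R = (-0.05)·350 + (-0.10)·310 + (+0.75)·310 = 184.00

d_R = 184.00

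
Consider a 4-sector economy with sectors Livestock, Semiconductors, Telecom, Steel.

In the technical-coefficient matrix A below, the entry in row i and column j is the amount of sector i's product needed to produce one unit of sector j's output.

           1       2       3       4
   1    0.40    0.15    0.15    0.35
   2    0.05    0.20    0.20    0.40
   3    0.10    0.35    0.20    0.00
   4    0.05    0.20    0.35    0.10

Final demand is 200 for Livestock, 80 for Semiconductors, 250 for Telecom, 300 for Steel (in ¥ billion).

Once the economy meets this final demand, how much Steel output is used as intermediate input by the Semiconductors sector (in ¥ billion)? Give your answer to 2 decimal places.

I − A =
  [   0.60    -0.15    -0.15    -0.35]
  [  -0.05     0.80    -0.20    -0.40]
  [  -0.10    -0.35     0.80     0.00]
  [  -0.05    -0.20    -0.35     0.90]
Compute the cofactors C_ij = (−1)^(i+j)·(3×3 minor ij) of I−A; the adjugate is their transpose:
adj(I−A) = Cᵀ =
  [ 0.400000   0.254125   0.256000   0.268500]
  [ 0.084000   0.392250   0.204375   0.207000]
  [ 0.086750   0.203375   0.356750   0.124125]
  [ 0.074625   0.180375   0.198375   0.318375]
det(I−A) = Σ_j (I−A)_1j·C_1j = (0.60)(0.400000) + (-0.15)(0.084000) + (-0.15)(0.086750) + (-0.35)(0.074625) = 0.18826875
(I − A)⁻¹ = adj(I−A) / det(I−A) ≈
  [   2.1246     1.3498     1.3598     1.4262]
  [   0.4462     2.0835     1.0855     1.0995]
  [   0.4608     1.0802     1.8949     0.6593]
  [   0.3964     0.9581     1.0537     1.6911]
First solve x = (I − A)⁻¹ d = adj(I−A)·d / det(I−A); in particular x_2 = (0.084000·200 + 0.392250·80 + 0.204375·250 + 0.207000·300) / 0.18826875 = 161.37375 / 0.18826875 ≈ 857.1457.
Intermediate flow from 4 to 2: z_42 = a_42 · x_2 = 0.20 × 161.37375 / 0.18826875 = 32.27475 / 0.18826875 ≈ 171.43.

z_42 = 171.43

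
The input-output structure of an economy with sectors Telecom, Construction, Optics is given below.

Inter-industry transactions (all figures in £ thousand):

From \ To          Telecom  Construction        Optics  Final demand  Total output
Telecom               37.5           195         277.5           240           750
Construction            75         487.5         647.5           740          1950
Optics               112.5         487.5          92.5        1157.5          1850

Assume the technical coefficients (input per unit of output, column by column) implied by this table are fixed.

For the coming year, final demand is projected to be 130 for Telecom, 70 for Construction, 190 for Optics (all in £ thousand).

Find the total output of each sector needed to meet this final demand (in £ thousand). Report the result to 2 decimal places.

Technical coefficients a_ij = z_ij / X_j:
  a_11 = 37.5/750 = 0.05, a_21 = 75/750 = 0.10, a_31 = 112.5/750 = 0.15
  a_12 = 195/1950 = 0.10, a_22 = 487.5/1950 = 0.25, a_32 = 487.5/1950 = 0.25
  a_13 = 277.5/1850 = 0.15, a_23 = 647.5/1850 = 0.35, a_33 = 92.5/1850 = 0.05
I − A =
  [   0.95    -0.10    -0.15]
  [  -0.10     0.75    -0.35]
  [  -0.15    -0.25     0.95]
Cofactors of I−A, C_ij = (−1)^(i+j)·(minor ij) (rows/columns in the sector order above):
  C_11 = (0.75)(0.95) − (-0.35)(-0.25) = 0.6250
  C_12 = −[(-0.10)(0.95) − (-0.35)(-0.15)] = 0.1475
  C_13 = (-0.10)(-0.25) − (0.75)(-0.15) = 0.1375
  C_21 = −[(-0.10)(0.95) − (-0.15)(-0.25)] = 0.1325
  C_22 = (0.95)(0.95) − (-0.15)(-0.15) = 0.8800
  C_23 = −[(0.95)(-0.25) − (-0.10)(-0.15)] = 0.2525
  C_31 = (-0.10)(-0.35) − (-0.15)(0.75) = 0.1475
  C_32 = −[(0.95)(-0.35) − (-0.15)(-0.10)] = 0.3475
  C_33 = (0.95)(0.75) − (-0.10)(-0.10) = 0.7025
det(I−A) = Σ_j (I−A)_1j·C_1j = (0.95)(0.6250) + (-0.10)(0.1475) + (-0.15)(0.1375) = 0.558375
adj(I−A) = Cᵀ =
  [ 0.6250   0.1325   0.1475]
  [ 0.1475   0.8800   0.3475]
  [ 0.1375   0.2525   0.7025]
(I − A)⁻¹ = adj(I−A) / det(I−A) ≈
  [   1.1193     0.2373     0.2642]
  [   0.2642     1.5760     0.6223]
  [   0.2463     0.4522     1.2581]
x = (I − A)⁻¹ d = adj(I−A)·d / det(I−A), with det(I−A) = 0.558375:
  x_1 = (0.6250·130 + 0.1325·70 + 0.1475·190) / 0.558375 = 118.55 / 0.558375 ≈ 212.31
  x_2 = (0.1475·130 + 0.8800·70 + 0.3475·190) / 0.558375 = 146.80 / 0.558375 ≈ 262.91
  x_3 = (0.1375·130 + 0.2525·70 + 0.7025·190) / 0.558375 = 169.025 / 0.558375 ≈ 302.71

x_1 = 212.31, x_2 = 262.91, x_3 = 302.71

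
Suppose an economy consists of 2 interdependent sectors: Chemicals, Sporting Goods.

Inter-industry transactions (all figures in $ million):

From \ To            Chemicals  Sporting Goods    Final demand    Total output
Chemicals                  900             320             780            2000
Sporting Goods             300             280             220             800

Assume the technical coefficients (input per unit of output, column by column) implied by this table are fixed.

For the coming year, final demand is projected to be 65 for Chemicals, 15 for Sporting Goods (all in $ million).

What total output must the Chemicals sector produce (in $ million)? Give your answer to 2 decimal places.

x_C = 162.18

Technical coefficients a_ij = z_ij / X_j:
  a_CC = 900/2000 = 0.45, a_SC = 300/2000 = 0.15
  a_CS = 320/800 = 0.40, a_SS = 280/800 = 0.35
I − A =
  [   0.55    -0.40]
  [  -0.15     0.65]
det(I−A) = (0.55)(0.65) − (-0.40)(-0.15) = 0.2975
adj(I−A) = [[0.65, 0.40], [0.15, 0.55]]
(I − A)⁻¹ = adj(I−A) / det(I−A) ≈
  [   2.1849     1.3445]
  [   0.5042     1.8487]
x = (I − A)⁻¹ d = adj(I−A)·d / det(I−A), with det(I−A) = 0.2975:
  x_C = (0.65·65 + 0.40·15) / 0.2975 = 48.25 / 0.2975 ≈ 162.18
  x_S = (0.15·65 + 0.55·15) / 0.2975 = 18.00 / 0.2975 ≈ 60.50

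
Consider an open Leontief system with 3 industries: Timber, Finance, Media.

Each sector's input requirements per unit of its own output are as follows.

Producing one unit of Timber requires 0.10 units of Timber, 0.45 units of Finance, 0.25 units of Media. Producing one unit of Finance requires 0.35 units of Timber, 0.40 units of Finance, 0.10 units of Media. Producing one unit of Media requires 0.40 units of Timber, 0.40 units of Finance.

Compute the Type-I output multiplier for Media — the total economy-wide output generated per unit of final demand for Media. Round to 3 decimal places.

I − A =
  [   0.90    -0.35    -0.40]
  [  -0.45     0.60    -0.40]
  [  -0.25    -0.10     1.00]
Cofactors of I−A, C_ij = (−1)^(i+j)·(minor ij) (rows/columns in the sector order above):
  C_11 = (0.60)(1.00) − (-0.40)(-0.10) = 0.5600
  C_12 = −[(-0.45)(1.00) − (-0.40)(-0.25)] = 0.5500
  C_13 = (-0.45)(-0.10) − (0.60)(-0.25) = 0.1950
  C_21 = −[(-0.35)(1.00) − (-0.40)(-0.10)] = 0.3900
  C_22 = (0.90)(1.00) − (-0.40)(-0.25) = 0.8000
  C_23 = −[(0.90)(-0.10) − (-0.35)(-0.25)] = 0.1775
  C_31 = (-0.35)(-0.40) − (-0.40)(0.60) = 0.3800
  C_32 = −[(0.90)(-0.40) − (-0.40)(-0.45)] = 0.5400
  C_33 = (0.90)(0.60) − (-0.35)(-0.45) = 0.3825
det(I−A) = Σ_j (I−A)_1j·C_1j = (0.90)(0.5600) + (-0.35)(0.5500) + (-0.40)(0.1950) = 0.2335
adj(I−A) = Cᵀ =
  [ 0.5600   0.3900   0.3800]
  [ 0.5500   0.8000   0.5400]
  [ 0.1950   0.1775   0.3825]
(I − A)⁻¹ = adj(I−A) / det(I−A) ≈
  [   2.3983     1.6702     1.6274]
  [   2.3555     3.4261     2.3126]
  [   0.8351     0.7602     1.6381]
The output multiplier for sector j is the column-j sum of the Leontief inverse (I − A)⁻¹ = adj(I−A) / det(I−A).
Column M of adj(I−A): (0.3800, 0.5400, 0.3825); det(I−A) = 0.2335.
m_M = (0.3800 + 0.5400 + 0.3825) / 0.2335 = 1.3025 / 0.2335 ≈ 5.578.

m_M = 5.578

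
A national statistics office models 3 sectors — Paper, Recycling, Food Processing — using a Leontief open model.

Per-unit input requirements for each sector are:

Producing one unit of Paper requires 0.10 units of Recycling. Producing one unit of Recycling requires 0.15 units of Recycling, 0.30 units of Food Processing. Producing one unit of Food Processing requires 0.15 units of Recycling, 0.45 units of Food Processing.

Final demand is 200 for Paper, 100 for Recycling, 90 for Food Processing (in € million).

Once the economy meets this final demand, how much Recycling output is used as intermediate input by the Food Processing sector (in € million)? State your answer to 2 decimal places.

z_RF = 39.94

I − A =
  [   1.00     0.00     0.00]
  [  -0.10     0.85    -0.15]
  [   0.00    -0.30     0.55]
Cofactors of I−A, C_ij = (−1)^(i+j)·(minor ij) (rows/columns in the sector order above):
  C_11 = (0.85)(0.55) − (-0.15)(-0.30) = 0.4225
  C_12 = −[(-0.10)(0.55) − (-0.15)(0.00)] = 0.0550
  C_13 = (-0.10)(-0.30) − (0.85)(0.00) = 0.0300
  C_21 = −[(0.00)(0.55) − (0.00)(-0.30)] = 0.0000
  C_22 = (1.00)(0.55) − (0.00)(0.00) = 0.5500
  C_23 = −[(1.00)(-0.30) − (0.00)(0.00)] = 0.3000
  C_31 = (0.00)(-0.15) − (0.00)(0.85) = 0.0000
  C_32 = −[(1.00)(-0.15) − (0.00)(-0.10)] = 0.1500
  C_33 = (1.00)(0.85) − (0.00)(-0.10) = 0.8500
det(I−A) = Σ_j (I−A)_1j·C_1j = (1.00)(0.4225) + (0.00)(0.0550) + (0.00)(0.0300) = 0.4225
adj(I−A) = Cᵀ =
  [ 0.4225   0.0000   0.0000]
  [ 0.0550   0.5500   0.1500]
  [ 0.0300   0.3000   0.8500]
(I − A)⁻¹ = adj(I−A) / det(I−A) ≈
  [   1.0000     0.0000     0.0000]
  [   0.1302     1.3018     0.3550]
  [   0.0710     0.7101     2.0118]
First solve x = (I − A)⁻¹ d = adj(I−A)·d / det(I−A); in particular x_F = (0.0300·200 + 0.3000·100 + 0.8500·90) / 0.4225 = 112.50 / 0.4225 ≈ 266.2722.
Intermediate flow from R to F: z_RF = a_RF · x_F = 0.15 × 112.50 / 0.4225 = 16.875 / 0.4225 ≈ 39.94.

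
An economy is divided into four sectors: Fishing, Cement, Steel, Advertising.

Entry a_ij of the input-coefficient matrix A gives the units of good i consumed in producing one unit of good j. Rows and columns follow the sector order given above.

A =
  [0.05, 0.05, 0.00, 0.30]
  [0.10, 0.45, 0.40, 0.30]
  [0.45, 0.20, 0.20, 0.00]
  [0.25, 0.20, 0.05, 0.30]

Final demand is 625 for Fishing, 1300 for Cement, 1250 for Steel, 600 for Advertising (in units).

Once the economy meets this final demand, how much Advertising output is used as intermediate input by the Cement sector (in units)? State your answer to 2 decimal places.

I − A =
  [   0.95    -0.05     0.00    -0.30]
  [  -0.10     0.55    -0.40    -0.30]
  [  -0.45    -0.20     0.80     0.00]
  [  -0.25    -0.20    -0.05     0.70]
Compute the cofactors C_ij = (−1)^(i+j)·(3×3 minor ij) of I−A; the adjugate is their transpose:
adj(I−A) = Cᵀ =
  [ 0.201000   0.079000   0.047000   0.120000]
  [ 0.248750   0.465250   0.251750   0.306000]
  [ 0.175250   0.160750   0.254250   0.144000]
  [ 0.155375   0.172625   0.106875   0.329000]
det(I−A) = Σ_j (I−A)_1j·C_1j = (0.95)(0.201000) + (-0.05)(0.248750) + (0.00)(0.175250) + (-0.30)(0.155375) = 0.1319
(I − A)⁻¹ = adj(I−A) / det(I−A) ≈
  [   1.5239     0.5989     0.3563     0.9098]
  [   1.8859     3.5273     1.9086     2.3199]
  [   1.3287     1.2187     1.9276     1.0917]
  [   1.1780     1.3088     0.8103     2.4943]
First solve x = (I − A)⁻¹ d = adj(I−A)·d / det(I−A); in particular x_2 = (0.248750·625 + 0.465250·1300 + 0.251750·1250 + 0.306000·600) / 0.1319 = 1258.58125 / 0.1319 ≈ 9541.9352.
Intermediate flow from 4 to 2: z_42 = a_42 · x_2 = 0.20 × 1258.58125 / 0.1319 = 251.71625 / 0.1319 ≈ 1908.39.

z_42 = 1908.39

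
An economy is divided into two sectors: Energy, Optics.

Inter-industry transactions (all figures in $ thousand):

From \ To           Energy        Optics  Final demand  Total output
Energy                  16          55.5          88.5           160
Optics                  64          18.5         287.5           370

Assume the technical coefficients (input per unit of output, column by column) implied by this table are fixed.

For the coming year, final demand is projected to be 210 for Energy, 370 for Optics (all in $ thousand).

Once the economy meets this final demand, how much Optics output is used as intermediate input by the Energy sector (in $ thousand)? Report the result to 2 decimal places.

Technical coefficients a_ij = z_ij / X_j:
  a_11 = 16/160 = 0.10, a_21 = 64/160 = 0.40
  a_12 = 55.5/370 = 0.15, a_22 = 18.5/370 = 0.05
I − A =
  [   0.90    -0.15]
  [  -0.40     0.95]
det(I−A) = (0.90)(0.95) − (-0.15)(-0.40) = 0.7950
adj(I−A) = [[0.95, 0.15], [0.40, 0.90]]
(I − A)⁻¹ = adj(I−A) / det(I−A) ≈
  [   1.1950     0.1887]
  [   0.5031     1.1321]
First solve x = (I − A)⁻¹ d = adj(I−A)·d / det(I−A); in particular x_1 = (0.95·210 + 0.15·370) / 0.7950 = 255.00 / 0.7950 ≈ 320.7547.
Intermediate flow from 2 to 1: z_21 = a_21 · x_1 = 0.40 × 255.00 / 0.7950 = 102.00 / 0.7950 ≈ 128.30.

z_21 = 128.30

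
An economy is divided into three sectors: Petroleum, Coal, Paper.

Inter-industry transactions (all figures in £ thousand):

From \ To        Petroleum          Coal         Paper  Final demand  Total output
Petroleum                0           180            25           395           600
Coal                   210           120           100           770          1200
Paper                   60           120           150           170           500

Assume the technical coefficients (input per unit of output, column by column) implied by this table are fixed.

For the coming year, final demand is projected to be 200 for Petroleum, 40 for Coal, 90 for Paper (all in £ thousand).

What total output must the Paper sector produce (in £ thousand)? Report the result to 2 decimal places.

Technical coefficients a_ij = z_ij / X_j:
  a_11 = 0/600 = 0.00, a_21 = 210/600 = 0.35, a_31 = 60/600 = 0.10
  a_12 = 180/1200 = 0.15, a_22 = 120/1200 = 0.10, a_32 = 120/1200 = 0.10
  a_13 = 25/500 = 0.05, a_23 = 100/500 = 0.20, a_33 = 150/500 = 0.30
I − A =
  [   1.00    -0.15    -0.05]
  [  -0.35     0.90    -0.20]
  [  -0.10    -0.10     0.70]
Cofactors of I−A, C_ij = (−1)^(i+j)·(minor ij) (rows/columns in the sector order above):
  C_11 = (0.90)(0.70) − (-0.20)(-0.10) = 0.6100
  C_12 = −[(-0.35)(0.70) − (-0.20)(-0.10)] = 0.2650
  C_13 = (-0.35)(-0.10) − (0.90)(-0.10) = 0.1250
  C_21 = −[(-0.15)(0.70) − (-0.05)(-0.10)] = 0.1100
  C_22 = (1.00)(0.70) − (-0.05)(-0.10) = 0.6950
  C_23 = −[(1.00)(-0.10) − (-0.15)(-0.10)] = 0.1150
  C_31 = (-0.15)(-0.20) − (-0.05)(0.90) = 0.0750
  C_32 = −[(1.00)(-0.20) − (-0.05)(-0.35)] = 0.2175
  C_33 = (1.00)(0.90) − (-0.15)(-0.35) = 0.8475
det(I−A) = Σ_j (I−A)_1j·C_1j = (1.00)(0.6100) + (-0.15)(0.2650) + (-0.05)(0.1250) = 0.5640
adj(I−A) = Cᵀ =
  [ 0.6100   0.1100   0.0750]
  [ 0.2650   0.6950   0.2175]
  [ 0.1250   0.1150   0.8475]
(I − A)⁻¹ = adj(I−A) / det(I−A) ≈
  [   1.0816     0.1950     0.1330]
  [   0.4699     1.2323     0.3856]
  [   0.2216     0.2039     1.5027]
x = (I − A)⁻¹ d = adj(I−A)·d / det(I−A), with det(I−A) = 0.5640:
  x_1 = (0.6100·200 + 0.1100·40 + 0.0750·90) / 0.5640 = 133.15 / 0.5640 ≈ 236.08
  x_2 = (0.2650·200 + 0.6950·40 + 0.2175·90) / 0.5640 = 100.375 / 0.5640 ≈ 177.97
  x_3 = (0.1250·200 + 0.1150·40 + 0.8475·90) / 0.5640 = 105.875 / 0.5640 ≈ 187.72

x_3 = 187.72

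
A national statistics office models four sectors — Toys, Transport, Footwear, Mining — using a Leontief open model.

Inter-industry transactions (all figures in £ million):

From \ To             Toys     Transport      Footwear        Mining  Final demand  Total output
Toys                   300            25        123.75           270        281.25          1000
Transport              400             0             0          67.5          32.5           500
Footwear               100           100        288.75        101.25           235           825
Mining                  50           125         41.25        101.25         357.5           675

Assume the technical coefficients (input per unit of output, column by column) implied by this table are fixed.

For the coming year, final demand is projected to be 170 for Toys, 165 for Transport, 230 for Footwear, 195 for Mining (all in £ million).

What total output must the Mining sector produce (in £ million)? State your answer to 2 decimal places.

Technical coefficients a_ij = z_ij / X_j:
  a_11 = 300/1000 = 0.30, a_21 = 400/1000 = 0.40, a_31 = 100/1000 = 0.10, a_41 = 50/1000 = 0.05
  a_12 = 25/500 = 0.05, a_22 = 0/500 = 0.00, a_32 = 100/500 = 0.20, a_42 = 125/500 = 0.25
  a_13 = 123.75/825 = 0.15, a_23 = 0/825 = 0.00, a_33 = 288.75/825 = 0.35, a_43 = 41.25/825 = 0.05
  a_14 = 270/675 = 0.40, a_24 = 67.5/675 = 0.10, a_34 = 101.25/675 = 0.15, a_44 = 101.25/675 = 0.15
I − A =
  [   0.70    -0.05    -0.15    -0.40]
  [  -0.40     1.00     0.00    -0.10]
  [  -0.10    -0.20     0.65    -0.15]
  [  -0.05    -0.25    -0.05     0.85]
Compute the cofactors C_ij = (−1)^(i+j)·(3×3 minor ij) of I−A; the adjugate is their transpose:
adj(I−A) = Cᵀ =
  [ 0.527750   0.127375   0.144000   0.288750]
  [ 0.221750   0.352625   0.063250   0.157000]
  [ 0.174000   0.155875   0.500250   0.188500]
  [ 0.106500   0.120375   0.056500   0.415000]
det(I−A) = Σ_j (I−A)_1j·C_1j = (0.70)(0.527750) + (-0.05)(0.221750) + (-0.15)(0.174000) + (-0.40)(0.106500) = 0.2896375
(I − A)⁻¹ = adj(I−A) / det(I−A) ≈
  [   1.8221     0.4398     0.4972     0.9969]
  [   0.7656     1.2175     0.2184     0.5421]
  [   0.6008     0.5382     1.7272     0.6508]
  [   0.3677     0.4156     0.1951     1.4328]
x = (I − A)⁻¹ d = adj(I−A)·d / det(I−A), with det(I−A) = 0.2896375:
  x_1 = (0.527750·170 + 0.127375·165 + 0.144000·230 + 0.288750·195) / 0.2896375 = 200.160625 / 0.2896375 ≈ 691.07
  x_2 = (0.221750·170 + 0.352625·165 + 0.063250·230 + 0.157000·195) / 0.2896375 = 141.043125 / 0.2896375 ≈ 486.96
  x_3 = (0.174000·170 + 0.155875·165 + 0.500250·230 + 0.188500·195) / 0.2896375 = 207.114375 / 0.2896375 ≈ 715.08
  x_4 = (0.106500·170 + 0.120375·165 + 0.056500·230 + 0.415000·195) / 0.2896375 = 131.886875 / 0.2896375 ≈ 455.35

x_4 = 455.35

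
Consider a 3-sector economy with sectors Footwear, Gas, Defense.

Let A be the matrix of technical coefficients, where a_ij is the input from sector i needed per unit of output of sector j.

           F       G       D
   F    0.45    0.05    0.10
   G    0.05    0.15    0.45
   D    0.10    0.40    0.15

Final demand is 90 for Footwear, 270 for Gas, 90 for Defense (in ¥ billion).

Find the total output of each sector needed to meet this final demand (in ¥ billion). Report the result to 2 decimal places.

x_F = 284.92, x_G = 543.65, x_D = 395.24

I − A =
  [   0.55    -0.05    -0.10]
  [  -0.05     0.85    -0.45]
  [  -0.10    -0.40     0.85]
Cofactors of I−A, C_ij = (−1)^(i+j)·(minor ij) (rows/columns in the sector order above):
  C_11 = (0.85)(0.85) − (-0.45)(-0.40) = 0.5425
  C_12 = −[(-0.05)(0.85) − (-0.45)(-0.10)] = 0.0875
  C_13 = (-0.05)(-0.40) − (0.85)(-0.10) = 0.1050
  C_21 = −[(-0.05)(0.85) − (-0.10)(-0.40)] = 0.0825
  C_22 = (0.55)(0.85) − (-0.10)(-0.10) = 0.4575
  C_23 = −[(0.55)(-0.40) − (-0.05)(-0.10)] = 0.2250
  C_31 = (-0.05)(-0.45) − (-0.10)(0.85) = 0.1075
  C_32 = −[(0.55)(-0.45) − (-0.10)(-0.05)] = 0.2525
  C_33 = (0.55)(0.85) − (-0.05)(-0.05) = 0.4650
det(I−A) = Σ_j (I−A)_1j·C_1j = (0.55)(0.5425) + (-0.05)(0.0875) + (-0.10)(0.1050) = 0.2835
adj(I−A) = Cᵀ =
  [ 0.5425   0.0825   0.1075]
  [ 0.0875   0.4575   0.2525]
  [ 0.1050   0.2250   0.4650]
(I − A)⁻¹ = adj(I−A) / det(I−A) ≈
  [   1.9136     0.2910     0.3792]
  [   0.3086     1.6138     0.8907]
  [   0.3704     0.7937     1.6402]
x = (I − A)⁻¹ d = adj(I−A)·d / det(I−A), with det(I−A) = 0.2835:
  x_F = (0.5425·90 + 0.0825·270 + 0.1075·90) / 0.2835 = 80.775 / 0.2835 ≈ 284.92
  x_G = (0.0875·90 + 0.4575·270 + 0.2525·90) / 0.2835 = 154.125 / 0.2835 ≈ 543.65
  x_D = (0.1050·90 + 0.2250·270 + 0.4650·90) / 0.2835 = 112.05 / 0.2835 ≈ 395.24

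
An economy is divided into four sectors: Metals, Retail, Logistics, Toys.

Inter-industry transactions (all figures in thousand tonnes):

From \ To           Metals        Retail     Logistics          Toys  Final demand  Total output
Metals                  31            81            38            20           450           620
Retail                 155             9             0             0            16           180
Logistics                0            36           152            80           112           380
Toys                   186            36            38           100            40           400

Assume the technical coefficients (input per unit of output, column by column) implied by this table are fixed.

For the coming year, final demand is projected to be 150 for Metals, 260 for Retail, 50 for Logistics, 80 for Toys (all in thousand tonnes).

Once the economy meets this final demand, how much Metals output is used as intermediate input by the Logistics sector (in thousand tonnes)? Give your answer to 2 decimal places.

z_ML = 34.64

Technical coefficients a_ij = z_ij / X_j:
  a_MM = 31/620 = 0.05, a_RM = 155/620 = 0.25, a_LM = 0/620 = 0.00, a_TM = 186/620 = 0.30
  a_MR = 81/180 = 0.45, a_RR = 9/180 = 0.05, a_LR = 36/180 = 0.20, a_TR = 36/180 = 0.20
  a_ML = 38/380 = 0.10, a_RL = 0/380 = 0.00, a_LL = 152/380 = 0.40, a_TL = 38/380 = 0.10
  a_MT = 20/400 = 0.05, a_RT = 0/400 = 0.00, a_LT = 80/400 = 0.20, a_TT = 100/400 = 0.25
I − A =
  [   0.95    -0.45    -0.10    -0.05]
  [  -0.25     0.95     0.00     0.00]
  [   0.00    -0.20     0.60    -0.20]
  [  -0.30    -0.20    -0.10     0.75]
Compute the cofactors C_ij = (−1)^(i+j)·(3×3 minor ij) of I−A; the adjugate is their transpose:
adj(I−A) = Cᵀ =
  [ 0.40850   0.21950   0.07600   0.04750]
  [ 0.10750   0.39350   0.02000   0.01250]
  [ 0.10450   0.20450   0.57575   0.16050]
  [ 0.20600   0.22000   0.11250   0.46900]
det(I−A) = Σ_j (I−A)_1j·C_1j = (0.95)(0.40850) + (-0.45)(0.10750) + (-0.10)(0.10450) + (-0.05)(0.20600) = 0.31895
(I − A)⁻¹ = adj(I−A) / det(I−A) ≈
  [   1.2808     0.6882     0.2383     0.1489]
  [   0.3370     1.2337     0.0627     0.0392]
  [   0.3276     0.6412     1.8051     0.5032]
  [   0.6459     0.6898     0.3527     1.4704]
First solve x = (I − A)⁻¹ d = adj(I−A)·d / det(I−A); in particular x_L = (0.10450·150 + 0.20450·260 + 0.57575·50 + 0.16050·80) / 0.31895 = 110.4725 / 0.31895 ≈ 346.3631.
Intermediate flow from M to L: z_ML = a_ML · x_L = 0.10 × 110.4725 / 0.31895 = 11.04725 / 0.31895 ≈ 34.64.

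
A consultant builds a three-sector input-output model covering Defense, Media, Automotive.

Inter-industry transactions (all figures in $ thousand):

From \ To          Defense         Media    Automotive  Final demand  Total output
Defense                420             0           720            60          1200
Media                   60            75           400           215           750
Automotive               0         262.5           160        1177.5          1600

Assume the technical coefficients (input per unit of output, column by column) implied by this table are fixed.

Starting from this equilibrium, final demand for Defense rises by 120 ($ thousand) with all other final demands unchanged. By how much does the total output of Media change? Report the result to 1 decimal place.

Technical coefficients a_ij = z_ij / X_j:
  a_11 = 420/1200 = 0.35, a_21 = 60/1200 = 0.05, a_31 = 0/1200 = 0.00
  a_12 = 0/750 = 0.00, a_22 = 75/750 = 0.10, a_32 = 262.5/750 = 0.35
  a_13 = 720/1600 = 0.45, a_23 = 400/1600 = 0.25, a_33 = 160/1600 = 0.10
I − A =
  [   0.65     0.00    -0.45]
  [  -0.05     0.90    -0.25]
  [   0.00    -0.35     0.90]
Cofactors of I−A, C_ij = (−1)^(i+j)·(minor ij) (rows/columns in the sector order above):
  C_11 = (0.90)(0.90) − (-0.25)(-0.35) = 0.7225
  C_12 = −[(-0.05)(0.90) − (-0.25)(0.00)] = 0.0450
  C_13 = (-0.05)(-0.35) − (0.90)(0.00) = 0.0175
  C_21 = −[(0.00)(0.90) − (-0.45)(-0.35)] = 0.1575
  C_22 = (0.65)(0.90) − (-0.45)(0.00) = 0.5850
  C_23 = −[(0.65)(-0.35) − (0.00)(0.00)] = 0.2275
  C_31 = (0.00)(-0.25) − (-0.45)(0.90) = 0.4050
  C_32 = −[(0.65)(-0.25) − (-0.45)(-0.05)] = 0.1850
  C_33 = (0.65)(0.90) − (0.00)(-0.05) = 0.5850
det(I−A) = Σ_j (I−A)_1j·C_1j = (0.65)(0.7225) + (0.00)(0.0450) + (-0.45)(0.0175) = 0.46175
adj(I−A) = Cᵀ =
  [ 0.7225   0.1575   0.4050]
  [ 0.0450   0.5850   0.1850]
  [ 0.0175   0.2275   0.5850]
(I − A)⁻¹ = adj(I−A) / det(I−A) ≈
  [   1.5647     0.3411     0.8771]
  [   0.0975     1.2669     0.4006]
  [   0.0379     0.4927     1.2669]
Δx = (I − A)⁻¹ Δd with Δd having +120 in the Defense component and 0 elsewhere.
So Δx_2 = L_21 · (+120), where L_21 = adj(I−A)_21 / det(I−A) = 0.0450 / 0.46175.
Δx_2 = 0.0450 × (+120) / 0.46175 = 5.40 / 0.46175 ≈ 11.7.

Δx_2 = 11.7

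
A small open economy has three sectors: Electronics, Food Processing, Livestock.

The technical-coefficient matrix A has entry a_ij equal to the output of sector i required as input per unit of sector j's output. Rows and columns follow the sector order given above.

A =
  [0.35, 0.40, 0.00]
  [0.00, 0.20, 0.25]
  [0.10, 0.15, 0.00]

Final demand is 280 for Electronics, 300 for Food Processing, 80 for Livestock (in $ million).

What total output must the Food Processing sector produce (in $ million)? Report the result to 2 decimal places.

x_2 = 442.73

I − A =
  [   0.65    -0.40     0.00]
  [   0.00     0.80    -0.25]
  [  -0.10    -0.15     1.00]
Cofactors of I−A, C_ij = (−1)^(i+j)·(minor ij) (rows/columns in the sector order above):
  C_11 = (0.80)(1.00) − (-0.25)(-0.15) = 0.7625
  C_12 = −[(0.00)(1.00) − (-0.25)(-0.10)] = 0.0250
  C_13 = (0.00)(-0.15) − (0.80)(-0.10) = 0.0800
  C_21 = −[(-0.40)(1.00) − (0.00)(-0.15)] = 0.4000
  C_22 = (0.65)(1.00) − (0.00)(-0.10) = 0.6500
  C_23 = −[(0.65)(-0.15) − (-0.40)(-0.10)] = 0.1375
  C_31 = (-0.40)(-0.25) − (0.00)(0.80) = 0.1000
  C_32 = −[(0.65)(-0.25) − (0.00)(0.00)] = 0.1625
  C_33 = (0.65)(0.80) − (-0.40)(0.00) = 0.5200
det(I−A) = Σ_j (I−A)_1j·C_1j = (0.65)(0.7625) + (-0.40)(0.0250) + (0.00)(0.0800) = 0.485625
adj(I−A) = Cᵀ =
  [ 0.7625   0.4000   0.1000]
  [ 0.0250   0.6500   0.1625]
  [ 0.0800   0.1375   0.5200]
(I − A)⁻¹ = adj(I−A) / det(I−A) ≈
  [   1.5701     0.8237     0.2059]
  [   0.0515     1.3385     0.3346]
  [   0.1647     0.2831     1.0708]
x = (I − A)⁻¹ d = adj(I−A)·d / det(I−A), with det(I−A) = 0.485625:
  x_1 = (0.7625·280 + 0.4000·300 + 0.1000·80) / 0.485625 = 341.50 / 0.485625 ≈ 703.22
  x_2 = (0.0250·280 + 0.6500·300 + 0.1625·80) / 0.485625 = 215.00 / 0.485625 ≈ 442.73
  x_3 = (0.0800·280 + 0.1375·300 + 0.5200·80) / 0.485625 = 105.25 / 0.485625 ≈ 216.73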